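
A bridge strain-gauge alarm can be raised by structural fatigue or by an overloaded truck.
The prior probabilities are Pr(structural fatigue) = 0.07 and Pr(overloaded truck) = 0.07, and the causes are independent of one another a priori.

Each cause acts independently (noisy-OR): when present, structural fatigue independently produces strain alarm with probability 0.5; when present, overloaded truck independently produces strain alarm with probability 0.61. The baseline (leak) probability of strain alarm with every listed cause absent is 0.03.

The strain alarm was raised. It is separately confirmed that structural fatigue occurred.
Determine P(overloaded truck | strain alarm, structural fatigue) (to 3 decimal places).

Under noisy-OR, P(strain alarm | causes) = 1 − (1−0.03)·∏(1−qᵢ) over the active causes.
P(strain alarm | structural fatigue) = 0.515·0.93 + 0.81085·0.07 = 0.478950 + 0.056760 = 0.535710
Restricting to configurations with overloaded truck present: 0.81085·0.07 = 0.056760.
P(overloaded truck | strain alarm, structural fatigue) = 0.056760 / 0.535710 ≈ 0.106

P(overloaded truck | strain alarm, structural fatigue) ≈ 0.106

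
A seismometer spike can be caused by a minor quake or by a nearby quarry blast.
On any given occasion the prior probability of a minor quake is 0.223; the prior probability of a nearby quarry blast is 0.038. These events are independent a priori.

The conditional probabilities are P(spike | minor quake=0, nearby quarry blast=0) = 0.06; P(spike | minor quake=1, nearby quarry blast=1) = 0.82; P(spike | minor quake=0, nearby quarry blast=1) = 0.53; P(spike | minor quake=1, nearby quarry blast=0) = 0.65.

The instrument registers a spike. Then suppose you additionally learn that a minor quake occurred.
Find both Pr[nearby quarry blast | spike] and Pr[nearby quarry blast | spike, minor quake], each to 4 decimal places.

Pr[nearby quarry blast | spike] ≈ 0.1092; Pr[nearby quarry blast | spike, minor quake] ≈ 0.0475

Weight on nearby quarry blast=true, given the evidence: 0.015649 + 0.006949 = 0.022598
Normalizer over all consistent configurations: 0.06×0.777×0.962 + 0.53×0.777×0.038 + 0.65×0.223×0.962 + 0.82×0.223×0.038 = 0.206888
P(nearby quarry blast | spike) = 0.022598/0.206888 ≈ 0.1092

Now also conditioning on minor quake=true:
Enumerate both values of nearby quarry blast and weight by the priors:
  P(spike | minor quake) = 0.65×0.962 + 0.82×0.038
        = 0.625300 + 0.031160 = 0.656460
Configurations with nearby quarry blast contribute 0.031160, so
  P(nearby quarry blast | spike, minor quake) = 0.031160 / 0.656460 ≈ 0.0475
The drop from 0.1092 to 0.0475 is the explaining-away (discounting) effect.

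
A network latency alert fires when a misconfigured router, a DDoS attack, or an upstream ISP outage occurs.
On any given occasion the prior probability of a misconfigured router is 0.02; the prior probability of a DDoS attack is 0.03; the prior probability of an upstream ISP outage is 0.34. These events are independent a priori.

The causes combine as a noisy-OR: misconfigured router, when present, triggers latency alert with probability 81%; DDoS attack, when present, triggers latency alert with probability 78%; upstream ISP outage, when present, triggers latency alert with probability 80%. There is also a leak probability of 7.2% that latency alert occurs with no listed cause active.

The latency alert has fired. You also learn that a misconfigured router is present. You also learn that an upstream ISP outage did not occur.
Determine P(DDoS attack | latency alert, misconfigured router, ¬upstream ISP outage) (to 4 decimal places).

P(DDoS attack | latency alert, misconfigured router, ¬upstream ISP outage) ≈ 0.0348

Under noisy-OR, P(latency alert | causes) = 1 − (1−0.072)·∏(1−qᵢ) over the active causes.
P(latency alert | misconfigured router, ¬upstream ISP outage) = 0.82368×0.97 + 0.96121×0.03 = 0.798970 + 0.028836 = 0.827806
Restricting to configurations with DDoS attack present: 0.96121×0.03 = 0.028836.
Hence the posterior is 0.028836/0.827806 ≈ 0.0348.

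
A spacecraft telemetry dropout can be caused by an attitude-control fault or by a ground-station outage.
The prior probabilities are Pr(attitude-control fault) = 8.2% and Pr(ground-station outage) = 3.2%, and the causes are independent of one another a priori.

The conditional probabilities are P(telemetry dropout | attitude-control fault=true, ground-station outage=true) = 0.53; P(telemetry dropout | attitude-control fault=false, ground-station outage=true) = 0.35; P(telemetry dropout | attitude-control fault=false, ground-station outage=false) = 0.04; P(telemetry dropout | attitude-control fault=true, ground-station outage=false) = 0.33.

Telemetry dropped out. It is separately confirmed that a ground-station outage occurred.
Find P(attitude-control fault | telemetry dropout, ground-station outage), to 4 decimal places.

P(attitude-control fault | telemetry dropout, ground-station outage) ≈ 0.1191

By total probability over both values of attitude-control fault:
  P(telemetry dropout | ground-station outage) = 0.35·0.918 + 0.53·0.082
        = 0.321300 + 0.043460 = 0.364760
The terms with attitude-control fault present sum to 0.043460, so
  P(attitude-control fault | telemetry dropout, ground-station outage) = 0.043460 / 0.364760 ≈ 0.1191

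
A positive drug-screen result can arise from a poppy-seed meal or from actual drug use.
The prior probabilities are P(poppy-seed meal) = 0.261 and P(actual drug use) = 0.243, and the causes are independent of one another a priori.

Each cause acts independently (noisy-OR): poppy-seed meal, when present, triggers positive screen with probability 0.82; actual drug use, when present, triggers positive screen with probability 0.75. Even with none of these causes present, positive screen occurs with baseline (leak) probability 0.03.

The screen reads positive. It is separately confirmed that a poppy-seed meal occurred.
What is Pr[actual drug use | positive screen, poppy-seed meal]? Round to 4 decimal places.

Under noisy-OR, P(positive screen | causes) = 1 − (1−0.03)·∏(1−qᵢ) over the active causes.
Weight on actual drug use=true, given the evidence: 0.95635·0.243 = 0.232393
Denominator P(positive screen | poppy-seed meal): 0.8254·0.757 + 0.95635·0.243 = 0.857221
Posterior = 0.232393 / 0.857221 ≈ 0.2711

Pr[actual drug use | positive screen, poppy-seed meal] ≈ 0.2711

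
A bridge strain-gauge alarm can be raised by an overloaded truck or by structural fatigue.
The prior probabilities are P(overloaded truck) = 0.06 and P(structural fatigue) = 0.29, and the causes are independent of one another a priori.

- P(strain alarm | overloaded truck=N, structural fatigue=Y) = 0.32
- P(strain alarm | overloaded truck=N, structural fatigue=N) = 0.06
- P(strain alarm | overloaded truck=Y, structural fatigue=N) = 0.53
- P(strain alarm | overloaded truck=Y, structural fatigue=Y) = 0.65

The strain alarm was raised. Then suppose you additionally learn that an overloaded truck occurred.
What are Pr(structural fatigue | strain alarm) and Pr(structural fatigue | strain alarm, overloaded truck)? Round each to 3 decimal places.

Pr(structural fatigue | strain alarm) ≈ 0.611; Pr(structural fatigue | strain alarm, overloaded truck) ≈ 0.334

Sum P(strain alarm|·) weighted by the priors over the 4 (overloaded truck, structural fatigue) configurations:
  P(strain alarm) = 0.06×0.94×0.71 + 0.32×0.94×0.29 + 0.53×0.06×0.71 + 0.65×0.06×0.29
        = 0.040044 + 0.087232 + 0.022578 + 0.011310 = 0.161164
The terms with structural fatigue present sum to 0.098542, so
  P(structural fatigue | strain alarm) = 0.098542 / 0.161164 ≈ 0.611

Now also conditioning on overloaded truck=true:
P(strain alarm | overloaded truck) = 0.53×0.71 + 0.65×0.29 = 0.376300 + 0.188500 = 0.564800
Restricting to configurations with structural fatigue present: 0.65×0.29 = 0.188500.
Hence the posterior is 0.188500/0.564800 ≈ 0.334.
Conditioning on overloaded truck lowers the posterior on structural fatigue: the classic explaining-away effect in a common-effect structure.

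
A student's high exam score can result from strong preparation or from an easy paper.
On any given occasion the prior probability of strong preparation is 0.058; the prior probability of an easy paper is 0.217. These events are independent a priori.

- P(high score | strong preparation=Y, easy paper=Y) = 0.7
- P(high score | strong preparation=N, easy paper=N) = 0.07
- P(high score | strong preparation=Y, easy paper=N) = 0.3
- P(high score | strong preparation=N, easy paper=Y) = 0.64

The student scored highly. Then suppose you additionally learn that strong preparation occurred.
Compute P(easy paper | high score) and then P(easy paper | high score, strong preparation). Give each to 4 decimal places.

P(easy paper | high score) ≈ 0.6815; P(easy paper | high score, strong preparation) ≈ 0.3927

For the numerator, keep only easy paper=true terms: 0.130825 + 0.008810 = 0.139635
Normalizer over all consistent configurations: 0.07×0.942×0.783 + 0.64×0.942×0.217 + 0.3×0.058×0.783 + 0.7×0.058×0.217 = 0.204890
Posterior = 0.139635 / 0.204890 ≈ 0.6815

Now condition on the additional information:
Enumerate both values of easy paper and weight by the priors:
  P(high score | strong preparation) = 0.3×0.783 + 0.7×0.217
        = 0.234900 + 0.151900 = 0.386800
Keeping only the easy paper-present terms gives 0.151900, so
  P(easy paper | high score, strong preparation) = 0.151900 / 0.386800 ≈ 0.3927
Conditioning on strong preparation lowers the posterior on easy paper: the classic explaining-away effect in a common-effect structure.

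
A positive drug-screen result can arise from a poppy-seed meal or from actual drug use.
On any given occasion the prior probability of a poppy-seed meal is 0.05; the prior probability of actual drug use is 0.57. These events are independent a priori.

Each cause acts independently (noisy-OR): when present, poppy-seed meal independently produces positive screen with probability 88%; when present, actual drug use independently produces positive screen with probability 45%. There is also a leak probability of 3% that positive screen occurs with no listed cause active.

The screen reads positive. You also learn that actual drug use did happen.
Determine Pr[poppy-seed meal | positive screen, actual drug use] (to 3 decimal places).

Under noisy-OR, P(positive screen | causes) = 1 − (1−0.03)·∏(1−qᵢ) over the active causes.
Sum P(positive screen|·) weighted by the priors over both values of poppy-seed meal:
  P(positive screen | actual drug use) = 0.4665*0.95 + 0.93598*0.05
        = 0.443175 + 0.046799 = 0.489974
The terms with poppy-seed meal present sum to 0.046799, so
  P(poppy-seed meal | positive screen, actual drug use) = 0.046799 / 0.489974 ≈ 0.096

Pr[poppy-seed meal | positive screen, actual drug use] ≈ 0.096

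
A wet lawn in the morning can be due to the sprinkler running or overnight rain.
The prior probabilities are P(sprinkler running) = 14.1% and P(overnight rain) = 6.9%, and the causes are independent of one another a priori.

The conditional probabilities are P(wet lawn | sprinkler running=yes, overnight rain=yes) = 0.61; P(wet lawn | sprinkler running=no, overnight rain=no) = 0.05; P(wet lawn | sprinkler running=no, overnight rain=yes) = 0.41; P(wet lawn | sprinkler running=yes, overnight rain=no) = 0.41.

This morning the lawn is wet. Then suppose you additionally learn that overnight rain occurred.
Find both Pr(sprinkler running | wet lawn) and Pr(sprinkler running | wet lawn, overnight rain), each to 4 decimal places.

Weight on sprinkler running=true, given the evidence: 0.053821 + 0.005935 = 0.059756
The normalizing constant is 0.05*0.859*0.931 + 0.41*0.859*0.069 + 0.41*0.141*0.931 + 0.61*0.141*0.069 = 0.124043
Posterior = 0.059756 / 0.124043 ≈ 0.4817

Now also conditioning on overnight rain=true:
Numerator (weight on configurations with sprinkler running): 0.61*0.141 = 0.086010
Denominator P(wet lawn | overnight rain): 0.41*0.859 + 0.61*0.141 = 0.438200
P(sprinkler running | wet lawn, overnight rain) = 0.086010/0.438200 ≈ 0.1963
The drop from 0.4817 to 0.1963 is the explaining-away (discounting) effect.

Pr(sprinkler running | wet lawn) ≈ 0.4817; Pr(sprinkler running | wet lawn, overnight rain) ≈ 0.1963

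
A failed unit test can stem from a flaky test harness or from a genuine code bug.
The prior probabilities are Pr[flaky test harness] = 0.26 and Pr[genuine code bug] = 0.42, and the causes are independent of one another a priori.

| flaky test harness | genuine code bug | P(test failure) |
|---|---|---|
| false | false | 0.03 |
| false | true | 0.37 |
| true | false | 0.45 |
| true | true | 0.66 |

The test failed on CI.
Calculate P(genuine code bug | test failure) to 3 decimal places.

P(test failure) = 0.03*0.74*0.58 + 0.37*0.74*0.42 + 0.45*0.26*0.58 + 0.66*0.26*0.42 = 0.012876 + 0.114996 + 0.067860 + 0.072072 = 0.267804
Restricting to configurations with genuine code bug present: 0.114996 + 0.072072 = 0.187068.
P(genuine code bug | test failure) = 0.187068 / 0.267804 ≈ 0.699

P(genuine code bug | test failure) ≈ 0.699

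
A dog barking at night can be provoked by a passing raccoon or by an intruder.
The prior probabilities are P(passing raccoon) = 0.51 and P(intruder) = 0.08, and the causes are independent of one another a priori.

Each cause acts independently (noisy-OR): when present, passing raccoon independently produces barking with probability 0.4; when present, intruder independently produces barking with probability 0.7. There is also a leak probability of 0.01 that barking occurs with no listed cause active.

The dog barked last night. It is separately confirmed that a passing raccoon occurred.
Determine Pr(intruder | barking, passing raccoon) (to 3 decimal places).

Under noisy-OR, P(barking | causes) = 1 − (1−0.01)·∏(1−qᵢ) over the active causes.
P(barking | passing raccoon) = 0.406*0.92 + 0.8218*0.08 = 0.373520 + 0.065744 = 0.439264
Restricting to configurations with intruder present: 0.8218*0.08 = 0.065744.
So P(intruder | barking, passing raccoon) = 0.065744/0.439264 ≈ 0.150.

Pr(intruder | barking, passing raccoon) ≈ 0.150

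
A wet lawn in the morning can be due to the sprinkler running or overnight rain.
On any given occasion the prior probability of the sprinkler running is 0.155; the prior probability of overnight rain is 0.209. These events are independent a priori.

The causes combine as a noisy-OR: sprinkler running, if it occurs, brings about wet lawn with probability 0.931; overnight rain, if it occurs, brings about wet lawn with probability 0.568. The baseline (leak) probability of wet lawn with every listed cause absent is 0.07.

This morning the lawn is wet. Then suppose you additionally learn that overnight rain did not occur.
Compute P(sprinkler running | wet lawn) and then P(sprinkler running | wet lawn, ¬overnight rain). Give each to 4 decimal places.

P(sprinkler running | wet lawn) ≈ 0.4896; P(sprinkler running | wet lawn, ¬overnight rain) ≈ 0.7103

Under noisy-OR, P(wet lawn | causes) = 1 − (1−0.07)·∏(1−qᵢ) over the active causes.
P(wet lawn) = 0.07×0.845×0.791 + 0.59824×0.845×0.209 + 0.93583×0.155×0.791 + 0.972279×0.155×0.209 = 0.046788 + 0.105652 + 0.114737 + 0.031497 = 0.298674
Restricting to configurations with sprinkler running present: 0.114737 + 0.031497 = 0.146234.
So P(sprinkler running | wet lawn) = 0.146234/0.298674 ≈ 0.4896.

Now also conditioning on overnight rain≠true:
P(wet lawn | ¬overnight rain) = 0.07*0.845 + 0.93583*0.155 = 0.059150 + 0.145054 = 0.204204
Of this, 0.145054 comes from 0.93583*0.155 (the sprinkler running=true cases).
Hence the posterior is 0.145054/0.204204 ≈ 0.7103.
Ruling out overnight rain raises the posterior on sprinkler running — the flip side of explaining away.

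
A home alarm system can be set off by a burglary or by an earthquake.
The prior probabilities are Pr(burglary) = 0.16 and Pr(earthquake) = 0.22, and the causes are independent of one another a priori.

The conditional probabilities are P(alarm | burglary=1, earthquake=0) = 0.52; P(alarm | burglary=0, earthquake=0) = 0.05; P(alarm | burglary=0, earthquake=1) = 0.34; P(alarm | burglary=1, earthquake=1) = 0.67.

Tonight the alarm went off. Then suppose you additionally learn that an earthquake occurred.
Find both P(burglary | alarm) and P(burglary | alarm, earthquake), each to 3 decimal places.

P(burglary | alarm) ≈ 0.481; P(burglary | alarm, earthquake) ≈ 0.273

P(alarm) = 0.05×0.84×0.78 + 0.34×0.84×0.22 + 0.52×0.16×0.78 + 0.67×0.16×0.22 = 0.032760 + 0.062832 + 0.064896 + 0.023584 = 0.184072
The burglary-present share is 0.064896 + 0.023584 = 0.088480.
P(burglary | alarm) = 0.088480 / 0.184072 ≈ 0.481

Now condition on the additional information:
Numerator (weight on configurations with burglary): 0.67×0.16 = 0.107200
Normalizer over all consistent configurations: 0.34×0.84 + 0.67×0.16 = 0.392800
P(burglary | alarm, earthquake) = 0.107200/0.392800 ≈ 0.273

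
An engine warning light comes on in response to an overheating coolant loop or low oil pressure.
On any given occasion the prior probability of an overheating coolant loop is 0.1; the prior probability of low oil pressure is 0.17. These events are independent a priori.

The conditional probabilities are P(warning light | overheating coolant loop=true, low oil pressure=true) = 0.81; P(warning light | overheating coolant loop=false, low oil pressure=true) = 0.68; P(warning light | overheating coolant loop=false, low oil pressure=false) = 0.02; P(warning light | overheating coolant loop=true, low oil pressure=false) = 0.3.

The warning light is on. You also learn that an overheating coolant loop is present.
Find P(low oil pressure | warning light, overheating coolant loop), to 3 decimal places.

P(low oil pressure | warning light, overheating coolant loop) ≈ 0.356

P(warning light | overheating coolant loop) = 0.3×0.83 + 0.81×0.17 = 0.249000 + 0.137700 = 0.386700
Restricting to configurations with low oil pressure present: 0.81×0.17 = 0.137700.
So P(low oil pressure | warning light, overheating coolant loop) = 0.137700/0.386700 ≈ 0.356.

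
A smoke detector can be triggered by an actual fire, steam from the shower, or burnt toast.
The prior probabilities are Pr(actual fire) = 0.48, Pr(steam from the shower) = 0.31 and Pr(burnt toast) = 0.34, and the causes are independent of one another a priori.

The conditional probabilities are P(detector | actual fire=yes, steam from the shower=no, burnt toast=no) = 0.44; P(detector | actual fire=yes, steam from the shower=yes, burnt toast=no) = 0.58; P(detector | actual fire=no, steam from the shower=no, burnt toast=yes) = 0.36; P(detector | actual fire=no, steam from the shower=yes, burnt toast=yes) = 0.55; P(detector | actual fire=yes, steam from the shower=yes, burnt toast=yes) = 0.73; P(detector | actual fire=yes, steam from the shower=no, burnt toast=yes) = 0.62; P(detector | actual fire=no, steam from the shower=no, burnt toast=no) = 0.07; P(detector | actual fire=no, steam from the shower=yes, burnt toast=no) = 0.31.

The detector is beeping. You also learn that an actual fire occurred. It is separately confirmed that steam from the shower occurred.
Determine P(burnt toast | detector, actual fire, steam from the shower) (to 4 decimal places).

P(burnt toast | detector, actual fire, steam from the shower) ≈ 0.3933

Enumerate both values of burnt toast and weight by the priors:
  P(detector | actual fire, steam from the shower) = 0.58*0.66 + 0.73*0.34
        = 0.382800 + 0.248200 = 0.631000
Configurations with burnt toast contribute 0.248200, so
  P(burnt toast | detector, actual fire, steam from the shower) = 0.248200 / 0.631000 ≈ 0.3933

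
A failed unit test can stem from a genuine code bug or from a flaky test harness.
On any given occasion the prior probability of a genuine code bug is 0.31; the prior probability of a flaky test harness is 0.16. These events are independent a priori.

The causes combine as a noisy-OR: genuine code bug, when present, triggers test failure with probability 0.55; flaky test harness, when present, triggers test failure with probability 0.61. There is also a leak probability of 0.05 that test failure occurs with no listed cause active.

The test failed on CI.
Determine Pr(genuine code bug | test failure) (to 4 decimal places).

Pr(genuine code bug | test failure) ≈ 0.6591

Under noisy-OR, P(test failure | causes) = 1 − (1−0.05)·∏(1−qᵢ) over the active causes.
By total probability over the 4 (genuine code bug, flaky test harness) configurations:
  P(test failure) = 0.05*0.69*0.84 + 0.6295*0.69*0.16 + 0.5725*0.31*0.84 + 0.833275*0.31*0.16
        = 0.028980 + 0.069497 + 0.149079 + 0.041330 = 0.288886
The terms with genuine code bug present sum to 0.190409, so
  P(genuine code bug | test failure) = 0.190409 / 0.288886 ≈ 0.6591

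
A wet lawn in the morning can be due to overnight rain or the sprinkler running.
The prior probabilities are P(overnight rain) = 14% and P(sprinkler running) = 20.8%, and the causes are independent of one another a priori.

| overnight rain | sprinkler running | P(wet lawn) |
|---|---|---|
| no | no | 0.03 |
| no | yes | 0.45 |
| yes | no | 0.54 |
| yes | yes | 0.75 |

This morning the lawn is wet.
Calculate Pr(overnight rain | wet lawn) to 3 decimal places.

By total probability over the 4 (overnight rain, sprinkler running) configurations:
  P(wet lawn) = 0.03×0.86×0.792 + 0.45×0.86×0.208 + 0.54×0.14×0.792 + 0.75×0.14×0.208
        = 0.020434 + 0.080496 + 0.059875 + 0.021840 = 0.182645
The terms with overnight rain present sum to 0.081715, so
  P(overnight rain | wet lawn) = 0.081715 / 0.182645 ≈ 0.447

Pr(overnight rain | wet lawn) ≈ 0.447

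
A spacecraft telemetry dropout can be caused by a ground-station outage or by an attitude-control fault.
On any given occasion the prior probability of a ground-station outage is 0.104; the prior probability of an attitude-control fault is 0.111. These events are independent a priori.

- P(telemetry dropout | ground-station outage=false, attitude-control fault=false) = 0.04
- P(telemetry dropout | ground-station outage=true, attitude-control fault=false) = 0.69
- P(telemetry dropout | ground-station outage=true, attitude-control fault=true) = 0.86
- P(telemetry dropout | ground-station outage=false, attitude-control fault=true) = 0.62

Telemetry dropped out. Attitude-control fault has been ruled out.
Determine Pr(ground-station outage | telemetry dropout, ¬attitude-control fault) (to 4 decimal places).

Pr(ground-station outage | telemetry dropout, ¬attitude-control fault) ≈ 0.6669

P(telemetry dropout | ¬attitude-control fault) = 0.04·0.896 + 0.69·0.104 = 0.035840 + 0.071760 = 0.107600
Of this, 0.071760 comes from 0.69·0.104 (the ground-station outage=true cases).
So P(ground-station outage | telemetry dropout, ¬attitude-control fault) = 0.071760/0.107600 ≈ 0.6669.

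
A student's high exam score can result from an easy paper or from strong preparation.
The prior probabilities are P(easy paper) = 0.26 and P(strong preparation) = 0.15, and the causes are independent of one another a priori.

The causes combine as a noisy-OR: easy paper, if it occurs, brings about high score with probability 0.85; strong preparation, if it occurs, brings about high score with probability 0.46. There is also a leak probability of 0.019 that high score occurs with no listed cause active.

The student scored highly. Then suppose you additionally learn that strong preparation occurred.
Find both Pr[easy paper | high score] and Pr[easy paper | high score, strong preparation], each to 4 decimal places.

Pr[easy paper | high score] ≈ 0.7777; Pr[easy paper | high score, strong preparation] ≈ 0.4075

Under noisy-OR, P(high score | causes) = 1 − (1−0.019)·∏(1−qᵢ) over the active causes.
P(high score) = 0.019×0.74×0.85 + 0.47026×0.74×0.15 + 0.85285×0.26×0.85 + 0.920539×0.26×0.15 = 0.011951 + 0.052199 + 0.188480 + 0.035901 = 0.288531
Restricting to configurations with easy paper present: 0.188480 + 0.035901 = 0.224381.
Hence the posterior is 0.224381/0.288531 ≈ 0.7777.

With the extra evidence:
Enumerate both values of easy paper and weight by the priors:
  P(high score | strong preparation) = 0.47026×0.74 + 0.920539×0.26
        = 0.347992 + 0.239340 = 0.587332
Keeping only the easy paper-present terms gives 0.239340, so
  P(easy paper | high score, strong preparation) = 0.239340 / 0.587332 ≈ 0.4075
Conditioning on strong preparation lowers the posterior on easy paper: the classic explaining-away effect in a common-effect structure.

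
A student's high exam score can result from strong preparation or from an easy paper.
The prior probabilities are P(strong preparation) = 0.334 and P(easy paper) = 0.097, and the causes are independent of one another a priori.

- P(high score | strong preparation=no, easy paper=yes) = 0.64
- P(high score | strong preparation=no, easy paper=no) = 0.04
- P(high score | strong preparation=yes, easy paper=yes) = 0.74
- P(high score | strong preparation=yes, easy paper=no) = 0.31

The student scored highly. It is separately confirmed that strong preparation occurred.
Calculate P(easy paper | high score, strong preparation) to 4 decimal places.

P(easy paper | high score, strong preparation) ≈ 0.2041

By total probability over both values of easy paper:
  P(high score | strong preparation) = 0.31×0.903 + 0.74×0.097
        = 0.279930 + 0.071780 = 0.351710
Keeping only the easy paper-present terms gives 0.071780, so
  P(easy paper | high score, strong preparation) = 0.071780 / 0.351710 ≈ 0.2041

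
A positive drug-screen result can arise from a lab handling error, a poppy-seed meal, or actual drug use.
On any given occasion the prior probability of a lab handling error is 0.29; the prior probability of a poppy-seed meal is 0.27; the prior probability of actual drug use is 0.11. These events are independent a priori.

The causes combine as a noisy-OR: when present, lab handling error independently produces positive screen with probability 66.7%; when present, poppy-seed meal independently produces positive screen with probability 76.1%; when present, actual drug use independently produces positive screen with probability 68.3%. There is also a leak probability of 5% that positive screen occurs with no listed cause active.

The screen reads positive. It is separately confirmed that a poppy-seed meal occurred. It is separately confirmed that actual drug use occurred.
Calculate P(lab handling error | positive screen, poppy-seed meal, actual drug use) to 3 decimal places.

Under noisy-OR, P(positive screen | causes) = 1 − (1−0.05)·∏(1−qᵢ) over the active causes.
Enumerate both values of lab handling error and weight by the priors:
  P(positive screen | poppy-seed meal, actual drug use) = 0.928025×0.71 + 0.976032×0.29
        = 0.658898 + 0.283049 = 0.941947
Configurations with lab handling error contribute 0.283049, so
  P(lab handling error | positive screen, poppy-seed meal, actual drug use) = 0.283049 / 0.941947 ≈ 0.300

P(lab handling error | positive screen, poppy-seed meal, actual drug use) ≈ 0.300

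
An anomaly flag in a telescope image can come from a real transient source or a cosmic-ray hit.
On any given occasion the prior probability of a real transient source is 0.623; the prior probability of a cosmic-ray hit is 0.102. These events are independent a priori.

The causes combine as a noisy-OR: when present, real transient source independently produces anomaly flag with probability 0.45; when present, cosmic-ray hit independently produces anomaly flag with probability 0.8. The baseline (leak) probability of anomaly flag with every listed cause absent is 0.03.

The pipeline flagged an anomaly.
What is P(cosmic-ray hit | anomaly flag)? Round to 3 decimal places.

Under noisy-OR, P(anomaly flag | causes) = 1 − (1−0.03)·∏(1−qᵢ) over the active causes.
P(anomaly flag) = 0.03×0.377×0.898 + 0.806×0.377×0.102 + 0.4665×0.623×0.898 + 0.8933×0.623×0.102 = 0.010156 + 0.030994 + 0.260985 + 0.056766 = 0.358901
Of this, 0.087760 comes from 0.030994 + 0.056766 (the cosmic-ray hit=true cases).
Hence the posterior is 0.087760/0.358901 ≈ 0.245.

P(cosmic-ray hit | anomaly flag) ≈ 0.245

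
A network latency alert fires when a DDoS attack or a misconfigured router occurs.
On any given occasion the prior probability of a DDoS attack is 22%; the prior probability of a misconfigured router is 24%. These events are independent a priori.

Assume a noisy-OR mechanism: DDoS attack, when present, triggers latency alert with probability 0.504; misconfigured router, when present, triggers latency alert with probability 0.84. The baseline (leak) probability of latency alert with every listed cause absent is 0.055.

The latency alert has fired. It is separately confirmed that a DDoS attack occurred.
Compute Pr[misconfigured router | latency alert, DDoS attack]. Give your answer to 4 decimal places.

Pr[misconfigured router | latency alert, DDoS attack] ≈ 0.3548

Under noisy-OR, P(latency alert | causes) = 1 − (1−0.055)·∏(1−qᵢ) over the active causes.
P(latency alert | DDoS attack) = 0.53128·0.76 + 0.925005·0.24 = 0.403773 + 0.222001 = 0.625774
The misconfigured router-present share is 0.925005·0.24 = 0.222001.
Hence the posterior is 0.222001/0.625774 ≈ 0.3548.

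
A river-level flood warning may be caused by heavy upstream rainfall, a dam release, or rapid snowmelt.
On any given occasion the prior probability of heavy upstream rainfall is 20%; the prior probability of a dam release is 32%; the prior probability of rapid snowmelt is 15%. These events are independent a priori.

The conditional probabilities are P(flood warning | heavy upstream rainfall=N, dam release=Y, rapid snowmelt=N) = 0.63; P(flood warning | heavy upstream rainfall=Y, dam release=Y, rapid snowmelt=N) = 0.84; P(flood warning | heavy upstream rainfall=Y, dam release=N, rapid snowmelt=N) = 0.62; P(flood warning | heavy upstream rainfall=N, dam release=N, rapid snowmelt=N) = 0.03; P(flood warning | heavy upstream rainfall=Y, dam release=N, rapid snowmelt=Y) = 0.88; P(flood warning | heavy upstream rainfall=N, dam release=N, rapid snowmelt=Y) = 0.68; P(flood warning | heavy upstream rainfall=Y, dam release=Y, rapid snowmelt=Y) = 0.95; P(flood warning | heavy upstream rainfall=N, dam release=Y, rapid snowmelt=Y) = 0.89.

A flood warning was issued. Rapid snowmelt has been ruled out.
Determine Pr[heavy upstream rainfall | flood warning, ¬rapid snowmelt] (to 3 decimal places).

By total probability over the 4 (heavy upstream rainfall, dam release) configurations:
  P(flood warning | ¬rapid snowmelt) = 0.03*0.8*0.68 + 0.63*0.8*0.32 + 0.62*0.2*0.68 + 0.84*0.2*0.32
        = 0.016320 + 0.161280 + 0.084320 + 0.053760 = 0.315680
Keeping only the heavy upstream rainfall-present terms gives 0.138080, so
  P(heavy upstream rainfall | flood warning, ¬rapid snowmelt) = 0.138080 / 0.315680 ≈ 0.437

Pr[heavy upstream rainfall | flood warning, ¬rapid snowmelt] ≈ 0.437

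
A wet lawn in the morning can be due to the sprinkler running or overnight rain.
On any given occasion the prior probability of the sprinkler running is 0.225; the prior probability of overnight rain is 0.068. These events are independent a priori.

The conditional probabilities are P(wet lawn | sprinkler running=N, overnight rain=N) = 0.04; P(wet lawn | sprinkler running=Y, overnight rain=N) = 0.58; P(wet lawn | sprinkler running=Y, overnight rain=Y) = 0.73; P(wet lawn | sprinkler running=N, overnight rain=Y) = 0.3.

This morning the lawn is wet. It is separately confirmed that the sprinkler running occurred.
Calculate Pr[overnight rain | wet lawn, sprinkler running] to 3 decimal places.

Pr[overnight rain | wet lawn, sprinkler running] ≈ 0.084

P(wet lawn | sprinkler running) = 0.58×0.932 + 0.73×0.068 = 0.540560 + 0.049640 = 0.590200
Restricting to configurations with overnight rain present: 0.73×0.068 = 0.049640.
P(overnight rain | wet lawn, sprinkler running) = 0.049640 / 0.590200 ≈ 0.084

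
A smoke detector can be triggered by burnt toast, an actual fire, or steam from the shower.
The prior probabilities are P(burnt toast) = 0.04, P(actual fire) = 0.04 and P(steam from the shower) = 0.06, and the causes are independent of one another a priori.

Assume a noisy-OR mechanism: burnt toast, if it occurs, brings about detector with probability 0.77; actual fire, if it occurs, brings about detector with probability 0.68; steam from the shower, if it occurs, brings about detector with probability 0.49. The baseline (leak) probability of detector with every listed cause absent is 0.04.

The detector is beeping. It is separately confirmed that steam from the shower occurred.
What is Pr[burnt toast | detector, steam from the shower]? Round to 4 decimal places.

Under noisy-OR, P(detector | causes) = 1 − (1−0.04)·∏(1−qᵢ) over the active causes.
P(detector | steam from the shower) = 0.5104*0.96*0.96 + 0.843328*0.96*0.04 + 0.887392*0.04*0.96 + 0.963965*0.04*0.04 = 0.470385 + 0.032384 + 0.034076 + 0.001542 = 0.538387
Restricting to configurations with burnt toast present: 0.034076 + 0.001542 = 0.035618.
So P(burnt toast | detector, steam from the shower) = 0.035618/0.538387 ≈ 0.0662.

Pr[burnt toast | detector, steam from the shower] ≈ 0.0662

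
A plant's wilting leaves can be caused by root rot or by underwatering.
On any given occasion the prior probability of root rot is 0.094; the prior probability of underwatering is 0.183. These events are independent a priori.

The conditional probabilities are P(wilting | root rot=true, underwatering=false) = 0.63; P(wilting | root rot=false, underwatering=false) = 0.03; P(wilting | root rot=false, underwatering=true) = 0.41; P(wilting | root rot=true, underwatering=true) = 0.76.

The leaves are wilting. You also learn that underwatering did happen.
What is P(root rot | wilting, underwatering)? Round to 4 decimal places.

P(root rot | wilting, underwatering) ≈ 0.1613

P(wilting | underwatering) = 0.41·0.906 + 0.76·0.094 = 0.371460 + 0.071440 = 0.442900
Restricting to configurations with root rot present: 0.76·0.094 = 0.071440.
So P(root rot | wilting, underwatering) = 0.071440/0.442900 ≈ 0.1613.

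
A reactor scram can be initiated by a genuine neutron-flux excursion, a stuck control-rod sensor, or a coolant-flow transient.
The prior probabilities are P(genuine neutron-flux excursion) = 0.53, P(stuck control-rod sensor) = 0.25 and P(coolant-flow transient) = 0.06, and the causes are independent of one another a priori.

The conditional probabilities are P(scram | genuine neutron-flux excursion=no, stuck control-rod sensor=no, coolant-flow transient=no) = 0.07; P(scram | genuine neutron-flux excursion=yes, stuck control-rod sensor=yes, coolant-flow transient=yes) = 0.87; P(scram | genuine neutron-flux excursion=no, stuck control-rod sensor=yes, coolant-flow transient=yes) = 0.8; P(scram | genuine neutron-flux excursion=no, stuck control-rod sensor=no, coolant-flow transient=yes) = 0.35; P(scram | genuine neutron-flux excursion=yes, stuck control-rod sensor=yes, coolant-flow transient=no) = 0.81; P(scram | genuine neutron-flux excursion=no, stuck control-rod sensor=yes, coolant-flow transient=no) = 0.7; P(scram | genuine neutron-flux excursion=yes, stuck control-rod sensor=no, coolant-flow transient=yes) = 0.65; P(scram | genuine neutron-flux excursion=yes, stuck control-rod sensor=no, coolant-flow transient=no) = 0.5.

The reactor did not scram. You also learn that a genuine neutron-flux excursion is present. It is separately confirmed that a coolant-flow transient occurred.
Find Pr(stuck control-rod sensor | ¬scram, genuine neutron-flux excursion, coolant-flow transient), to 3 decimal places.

Pr(stuck control-rod sensor | ¬scram, genuine neutron-flux excursion, coolant-flow transient) ≈ 0.110

P(¬scram | genuine neutron-flux excursion, coolant-flow transient) = 0.35·0.75 + 0.13·0.25 = 0.262500 + 0.032500 = 0.295000
The stuck control-rod sensor-present share is 0.13·0.25 = 0.032500.
So P(stuck control-rod sensor | ¬scram, genuine neutron-flux excursion, coolant-flow transient) = 0.032500/0.295000 ≈ 0.110.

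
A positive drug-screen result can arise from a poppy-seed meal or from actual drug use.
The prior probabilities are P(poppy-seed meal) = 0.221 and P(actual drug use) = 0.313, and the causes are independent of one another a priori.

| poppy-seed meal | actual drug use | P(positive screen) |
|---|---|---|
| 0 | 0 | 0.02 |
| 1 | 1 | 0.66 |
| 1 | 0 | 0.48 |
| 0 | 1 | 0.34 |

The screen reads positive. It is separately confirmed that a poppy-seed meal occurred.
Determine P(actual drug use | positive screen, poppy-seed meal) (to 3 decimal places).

P(actual drug use | positive screen, poppy-seed meal) ≈ 0.385

Numerator (weight on configurations with actual drug use): 0.66×0.313 = 0.206580
The normalizing constant is 0.48×0.687 + 0.66×0.313 = 0.536340
Posterior = 0.206580 / 0.536340 ≈ 0.385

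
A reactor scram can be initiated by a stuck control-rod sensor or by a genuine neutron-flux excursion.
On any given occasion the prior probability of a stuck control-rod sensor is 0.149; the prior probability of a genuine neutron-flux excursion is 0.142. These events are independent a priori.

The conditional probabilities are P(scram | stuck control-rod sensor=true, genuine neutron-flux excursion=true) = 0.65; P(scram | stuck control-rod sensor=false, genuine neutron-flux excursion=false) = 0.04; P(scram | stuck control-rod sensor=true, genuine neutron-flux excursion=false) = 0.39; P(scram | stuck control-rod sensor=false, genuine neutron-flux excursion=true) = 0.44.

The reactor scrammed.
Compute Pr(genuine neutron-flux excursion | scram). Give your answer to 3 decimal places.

Numerator (weight on configurations with genuine neutron-flux excursion): 0.053170 + 0.013753 = 0.066923
Denominator P(scram): 0.04×0.851×0.858 + 0.44×0.851×0.142 + 0.39×0.149×0.858 + 0.65×0.149×0.142 = 0.145987
Posterior = 0.066923 / 0.145987 ≈ 0.458

Pr(genuine neutron-flux excursion | scram) ≈ 0.458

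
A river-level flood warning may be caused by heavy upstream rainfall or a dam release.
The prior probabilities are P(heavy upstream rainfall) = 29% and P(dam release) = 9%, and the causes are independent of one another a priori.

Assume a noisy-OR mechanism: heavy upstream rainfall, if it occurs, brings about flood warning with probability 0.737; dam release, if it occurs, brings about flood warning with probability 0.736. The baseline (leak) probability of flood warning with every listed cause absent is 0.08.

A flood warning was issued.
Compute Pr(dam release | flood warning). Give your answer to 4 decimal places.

Under noisy-OR, P(flood warning | causes) = 1 − (1−0.08)·∏(1−qᵢ) over the active causes.
Weight on dam release=true, given the evidence: 0.048380 + 0.024433 = 0.072813
Normalizer over all consistent configurations: 0.08*0.71*0.91 + 0.75712*0.71*0.09 + 0.75804*0.29*0.91 + 0.936123*0.29*0.09 = 0.324548
P(dam release | flood warning) = 0.072813/0.324548 ≈ 0.2244

Pr(dam release | flood warning) ≈ 0.2244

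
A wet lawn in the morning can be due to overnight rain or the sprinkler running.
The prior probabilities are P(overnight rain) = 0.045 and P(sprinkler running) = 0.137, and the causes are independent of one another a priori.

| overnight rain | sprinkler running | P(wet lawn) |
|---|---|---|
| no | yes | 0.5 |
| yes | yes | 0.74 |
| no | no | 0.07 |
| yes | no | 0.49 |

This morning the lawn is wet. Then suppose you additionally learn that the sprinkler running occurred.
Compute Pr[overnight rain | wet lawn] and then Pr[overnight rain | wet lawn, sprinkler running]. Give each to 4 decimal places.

Pr[overnight rain | wet lawn] ≈ 0.1608; Pr[overnight rain | wet lawn, sprinkler running] ≈ 0.0652

Numerator (weight on configurations with overnight rain): 0.019029 + 0.004562 = 0.023591
Normalizer over all consistent configurations: 0.07×0.955×0.863 + 0.5×0.955×0.137 + 0.49×0.045×0.863 + 0.74×0.045×0.137 = 0.146701
P(overnight rain | wet lawn) = 0.023591/0.146701 ≈ 0.1608

Now also conditioning on sprinkler running=true:
By total probability over both values of overnight rain:
  P(wet lawn | sprinkler running) = 0.5·0.955 + 0.74·0.045
        = 0.477500 + 0.033300 = 0.510800
The terms with overnight rain present sum to 0.033300, so
  P(overnight rain | wet lawn, sprinkler running) = 0.033300 / 0.510800 ≈ 0.0652
This is intercausal reasoning (explaining away): once sprinkler running accounts for the wet lawn, overnight rain becomes less likely.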